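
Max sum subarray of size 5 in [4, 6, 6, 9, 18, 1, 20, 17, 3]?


[0:5]: 43
[1:6]: 40
[2:7]: 54
[3:8]: 65
[4:9]: 59

Max: 65 at [3:8]


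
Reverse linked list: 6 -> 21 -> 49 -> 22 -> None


Step 1: curr=6, set curr.next=prev(None) | reversed so far: 6
Step 2: curr=21, set curr.next=prev(6) | reversed so far: 21 -> 6
Step 3: curr=49, set curr.next=prev(21) | reversed so far: 49 -> 21 -> 6
Step 4: curr=22, set curr.next=prev(49) | reversed so far: 22 -> 49 -> 21 -> 6

22 -> 49 -> 21 -> 6 -> None


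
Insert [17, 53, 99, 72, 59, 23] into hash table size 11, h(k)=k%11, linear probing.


Insert 17: h=6 -> slot 6
Insert 53: h=9 -> slot 9
Insert 99: h=0 -> slot 0
Insert 72: h=6, 1 probes -> slot 7
Insert 59: h=4 -> slot 4
Insert 23: h=1 -> slot 1

Table: [99, 23, None, None, 59, None, 17, 72, None, 53, None]


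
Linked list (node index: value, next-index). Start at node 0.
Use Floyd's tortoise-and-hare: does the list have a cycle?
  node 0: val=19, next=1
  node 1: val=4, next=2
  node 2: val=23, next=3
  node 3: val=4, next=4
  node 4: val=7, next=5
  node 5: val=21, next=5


Floyd's tortoise (slow, +1) and hare (fast, +2):
  init: slow=0, fast=0
  step 1: slow=1, fast=2
  step 2: slow=2, fast=4
  step 3: slow=3, fast=5
  step 4: slow=4, fast=5
  step 5: slow=5, fast=5
  slow == fast at node 5: cycle detected

Cycle: yes


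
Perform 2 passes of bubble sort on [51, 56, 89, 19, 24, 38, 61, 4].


Initial: [51, 56, 89, 19, 24, 38, 61, 4]
Pass 1: [51, 56, 19, 24, 38, 61, 4, 89] (5 swaps)
Pass 2: [51, 19, 24, 38, 56, 4, 61, 89] (4 swaps)

After 2 passes: [51, 19, 24, 38, 56, 4, 61, 89]


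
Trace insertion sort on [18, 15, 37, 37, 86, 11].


Initial: [18, 15, 37, 37, 86, 11]
Insert 15: [15, 18, 37, 37, 86, 11]
Insert 37: [15, 18, 37, 37, 86, 11]
Insert 37: [15, 18, 37, 37, 86, 11]
Insert 86: [15, 18, 37, 37, 86, 11]
Insert 11: [11, 15, 18, 37, 37, 86]

Sorted: [11, 15, 18, 37, 37, 86]


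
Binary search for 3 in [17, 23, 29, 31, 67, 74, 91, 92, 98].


Step 1: lo=0, hi=8, mid=4, val=67
Step 2: lo=0, hi=3, mid=1, val=23
Step 3: lo=0, hi=0, mid=0, val=17

Not found


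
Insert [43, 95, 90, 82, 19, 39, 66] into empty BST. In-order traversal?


Insert 43: root
Insert 95: R from 43
Insert 90: R from 43 -> L from 95
Insert 82: R from 43 -> L from 95 -> L from 90
Insert 19: L from 43
Insert 39: L from 43 -> R from 19
Insert 66: R from 43 -> L from 95 -> L from 90 -> L from 82

In-order: [19, 39, 43, 66, 82, 90, 95]


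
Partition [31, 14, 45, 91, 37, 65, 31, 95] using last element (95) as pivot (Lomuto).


Pivot: 95
  31 <= 95: advance i (no swap)
  14 <= 95: advance i (no swap)
  45 <= 95: advance i (no swap)
  91 <= 95: advance i (no swap)
  37 <= 95: advance i (no swap)
  65 <= 95: advance i (no swap)
  31 <= 95: advance i (no swap)
Place pivot at 7: [31, 14, 45, 91, 37, 65, 31, 95]

Partitioned: [31, 14, 45, 91, 37, 65, 31, 95]


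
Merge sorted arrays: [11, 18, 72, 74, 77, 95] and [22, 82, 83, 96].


Take 11 from A
Take 18 from A
Take 22 from B
Take 72 from A
Take 74 from A
Take 77 from A
Take 82 from B
Take 83 from B
Take 95 from A

Merged: [11, 18, 22, 72, 74, 77, 82, 83, 95, 96]


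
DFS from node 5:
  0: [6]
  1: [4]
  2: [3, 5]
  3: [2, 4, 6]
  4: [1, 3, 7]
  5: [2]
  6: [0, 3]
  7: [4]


Visit 5, push [2]
Visit 2, push [3]
Visit 3, push [6, 4]
Visit 4, push [7, 1]
Visit 1, push []
Visit 7, push []
Visit 6, push [0]
Visit 0, push []

DFS order: [5, 2, 3, 4, 1, 7, 6, 0]


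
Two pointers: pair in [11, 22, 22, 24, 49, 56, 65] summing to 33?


lo=0(11)+hi=6(65)=76
lo=0(11)+hi=5(56)=67
lo=0(11)+hi=4(49)=60
lo=0(11)+hi=3(24)=35
lo=0(11)+hi=2(22)=33

Yes: 11+22=33


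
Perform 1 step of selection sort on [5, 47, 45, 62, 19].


Initial: [5, 47, 45, 62, 19]
Step 1: min=5 at 0
  Swap: [5, 47, 45, 62, 19]

After 1 step: [5, 47, 45, 62, 19]


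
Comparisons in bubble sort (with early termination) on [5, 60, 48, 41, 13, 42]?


Algorithm: bubble sort (with early termination)
Input: [5, 60, 48, 41, 13, 42]
Sorted: [5, 13, 41, 42, 48, 60]

14


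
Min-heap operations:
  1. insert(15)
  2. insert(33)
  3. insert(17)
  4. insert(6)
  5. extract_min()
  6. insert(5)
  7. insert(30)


insert(15) -> [15]
insert(33) -> [15, 33]
insert(17) -> [15, 33, 17]
insert(6) -> [6, 15, 17, 33]
extract_min()->6, [15, 33, 17]
insert(5) -> [5, 15, 17, 33]
insert(30) -> [5, 15, 17, 33, 30]

Final heap: [5, 15, 17, 33, 30]


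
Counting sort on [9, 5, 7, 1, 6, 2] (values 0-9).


Input: [9, 5, 7, 1, 6, 2]
Counts: [0, 1, 1, 0, 0, 1, 1, 1, 0, 1]

Sorted: [1, 2, 5, 6, 7, 9]


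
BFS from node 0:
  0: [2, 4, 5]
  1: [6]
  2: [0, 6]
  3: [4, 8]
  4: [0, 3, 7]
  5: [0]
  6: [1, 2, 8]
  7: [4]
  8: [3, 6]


Visit 0, enqueue [2, 4, 5]
Visit 2, enqueue [6]
Visit 4, enqueue [3, 7]
Visit 5, enqueue []
Visit 6, enqueue [1, 8]
Visit 3, enqueue []
Visit 7, enqueue []
Visit 1, enqueue []
Visit 8, enqueue []

BFS order: [0, 2, 4, 5, 6, 3, 7, 1, 8]


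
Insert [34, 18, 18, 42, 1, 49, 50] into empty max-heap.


Insert 34: [34]
Insert 18: [34, 18]
Insert 18: [34, 18, 18]
Insert 42: [42, 34, 18, 18]
Insert 1: [42, 34, 18, 18, 1]
Insert 49: [49, 34, 42, 18, 1, 18]
Insert 50: [50, 34, 49, 18, 1, 18, 42]

Final heap: [50, 34, 49, 18, 1, 18, 42]


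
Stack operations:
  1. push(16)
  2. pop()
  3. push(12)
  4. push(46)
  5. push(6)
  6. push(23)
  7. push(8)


push(16) -> [16]
pop()->16, []
push(12) -> [12]
push(46) -> [12, 46]
push(6) -> [12, 46, 6]
push(23) -> [12, 46, 6, 23]
push(8) -> [12, 46, 6, 23, 8]

Final stack: [12, 46, 6, 23, 8]


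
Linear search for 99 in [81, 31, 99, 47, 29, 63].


i=0: 81!=99
i=1: 31!=99
i=2: 99==99 found!

Found at 2, 3 comps


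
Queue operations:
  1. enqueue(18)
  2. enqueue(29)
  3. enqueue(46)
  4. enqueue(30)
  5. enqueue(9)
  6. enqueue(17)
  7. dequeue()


enqueue(18) -> [18]
enqueue(29) -> [18, 29]
enqueue(46) -> [18, 29, 46]
enqueue(30) -> [18, 29, 46, 30]
enqueue(9) -> [18, 29, 46, 30, 9]
enqueue(17) -> [18, 29, 46, 30, 9, 17]
dequeue()->18, [29, 46, 30, 9, 17]

Final queue: [29, 46, 30, 9, 17]


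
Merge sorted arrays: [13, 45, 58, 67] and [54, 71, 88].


Take 13 from A
Take 45 from A
Take 54 from B
Take 58 from A
Take 67 from A

Merged: [13, 45, 54, 58, 67, 71, 88]


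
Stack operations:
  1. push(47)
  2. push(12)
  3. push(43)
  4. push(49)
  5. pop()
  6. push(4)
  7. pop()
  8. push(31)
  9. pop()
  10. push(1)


push(47) -> [47]
push(12) -> [47, 12]
push(43) -> [47, 12, 43]
push(49) -> [47, 12, 43, 49]
pop()->49, [47, 12, 43]
push(4) -> [47, 12, 43, 4]
pop()->4, [47, 12, 43]
push(31) -> [47, 12, 43, 31]
pop()->31, [47, 12, 43]
push(1) -> [47, 12, 43, 1]

Final stack: [47, 12, 43, 1]


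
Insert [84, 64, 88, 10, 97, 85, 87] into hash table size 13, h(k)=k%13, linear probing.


Insert 84: h=6 -> slot 6
Insert 64: h=12 -> slot 12
Insert 88: h=10 -> slot 10
Insert 10: h=10, 1 probes -> slot 11
Insert 97: h=6, 1 probes -> slot 7
Insert 85: h=7, 1 probes -> slot 8
Insert 87: h=9 -> slot 9

Table: [None, None, None, None, None, None, 84, 97, 85, 87, 88, 10, 64]


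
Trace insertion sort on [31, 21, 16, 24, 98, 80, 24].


Initial: [31, 21, 16, 24, 98, 80, 24]
Insert 21: [21, 31, 16, 24, 98, 80, 24]
Insert 16: [16, 21, 31, 24, 98, 80, 24]
Insert 24: [16, 21, 24, 31, 98, 80, 24]
Insert 98: [16, 21, 24, 31, 98, 80, 24]
Insert 80: [16, 21, 24, 31, 80, 98, 24]
Insert 24: [16, 21, 24, 24, 31, 80, 98]

Sorted: [16, 21, 24, 24, 31, 80, 98]


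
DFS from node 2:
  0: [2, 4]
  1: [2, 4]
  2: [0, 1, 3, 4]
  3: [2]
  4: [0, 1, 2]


Visit 2, push [4, 3, 1, 0]
Visit 0, push [4]
Visit 4, push [1]
Visit 1, push []
Visit 3, push []

DFS order: [2, 0, 4, 1, 3]


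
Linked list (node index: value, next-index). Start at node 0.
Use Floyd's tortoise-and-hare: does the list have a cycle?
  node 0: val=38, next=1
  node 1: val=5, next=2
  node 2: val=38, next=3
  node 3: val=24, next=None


Floyd's tortoise (slow, +1) and hare (fast, +2):
  init: slow=0, fast=0
  step 1: slow=1, fast=2
  step 2: fast 2->3->None, no cycle

Cycle: no


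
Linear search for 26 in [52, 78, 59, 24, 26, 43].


i=0: 52!=26
i=1: 78!=26
i=2: 59!=26
i=3: 24!=26
i=4: 26==26 found!

Found at 4, 5 comps


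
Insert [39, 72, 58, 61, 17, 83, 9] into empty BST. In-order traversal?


Insert 39: root
Insert 72: R from 39
Insert 58: R from 39 -> L from 72
Insert 61: R from 39 -> L from 72 -> R from 58
Insert 17: L from 39
Insert 83: R from 39 -> R from 72
Insert 9: L from 39 -> L from 17

In-order: [9, 17, 39, 58, 61, 72, 83]


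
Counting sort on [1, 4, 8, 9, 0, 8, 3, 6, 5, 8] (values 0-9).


Input: [1, 4, 8, 9, 0, 8, 3, 6, 5, 8]
Counts: [1, 1, 0, 1, 1, 1, 1, 0, 3, 1]

Sorted: [0, 1, 3, 4, 5, 6, 8, 8, 8, 9]


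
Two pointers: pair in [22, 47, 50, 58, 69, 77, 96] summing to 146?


lo=0(22)+hi=6(96)=118
lo=1(47)+hi=6(96)=143
lo=2(50)+hi=6(96)=146

Yes: 50+96=146


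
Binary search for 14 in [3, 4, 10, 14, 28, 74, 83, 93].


Step 1: lo=0, hi=7, mid=3, val=14

Found at index 3


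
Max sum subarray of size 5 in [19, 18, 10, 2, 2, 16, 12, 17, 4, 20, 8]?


[0:5]: 51
[1:6]: 48
[2:7]: 42
[3:8]: 49
[4:9]: 51
[5:10]: 69
[6:11]: 61

Max: 69 at [5:10]


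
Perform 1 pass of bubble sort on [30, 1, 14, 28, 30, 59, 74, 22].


Initial: [30, 1, 14, 28, 30, 59, 74, 22]
Pass 1: [1, 14, 28, 30, 30, 59, 22, 74] (4 swaps)

After 1 pass: [1, 14, 28, 30, 30, 59, 22, 74]


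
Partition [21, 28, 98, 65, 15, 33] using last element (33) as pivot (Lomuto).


Pivot: 33
  21 <= 33: advance i (no swap)
  28 <= 33: advance i (no swap)
  15 <= 33: swap -> [21, 28, 15, 65, 98, 33]
Place pivot at 3: [21, 28, 15, 33, 98, 65]

Partitioned: [21, 28, 15, 33, 98, 65]


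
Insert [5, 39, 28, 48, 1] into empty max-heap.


Insert 5: [5]
Insert 39: [39, 5]
Insert 28: [39, 5, 28]
Insert 48: [48, 39, 28, 5]
Insert 1: [48, 39, 28, 5, 1]

Final heap: [48, 39, 28, 5, 1]


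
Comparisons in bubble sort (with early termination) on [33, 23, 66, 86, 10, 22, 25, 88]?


Algorithm: bubble sort (with early termination)
Input: [33, 23, 66, 86, 10, 22, 25, 88]
Sorted: [10, 22, 23, 25, 33, 66, 86, 88]

25


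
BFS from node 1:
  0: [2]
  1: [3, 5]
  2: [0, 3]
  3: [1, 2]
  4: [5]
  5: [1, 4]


Visit 1, enqueue [3, 5]
Visit 3, enqueue [2]
Visit 5, enqueue [4]
Visit 2, enqueue [0]
Visit 4, enqueue []
Visit 0, enqueue []

BFS order: [1, 3, 5, 2, 4, 0]


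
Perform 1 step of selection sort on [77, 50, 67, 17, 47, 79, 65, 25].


Initial: [77, 50, 67, 17, 47, 79, 65, 25]
Step 1: min=17 at 3
  Swap: [17, 50, 67, 77, 47, 79, 65, 25]

After 1 step: [17, 50, 67, 77, 47, 79, 65, 25]


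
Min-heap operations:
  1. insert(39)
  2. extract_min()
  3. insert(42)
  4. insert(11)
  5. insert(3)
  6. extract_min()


insert(39) -> [39]
extract_min()->39, []
insert(42) -> [42]
insert(11) -> [11, 42]
insert(3) -> [3, 42, 11]
extract_min()->3, [11, 42]

Final heap: [11, 42]


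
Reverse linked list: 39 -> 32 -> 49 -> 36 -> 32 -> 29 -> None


Step 1: curr=39, set curr.next=prev(None) | reversed so far: 39
Step 2: curr=32, set curr.next=prev(39) | reversed so far: 32 -> 39
Step 3: curr=49, set curr.next=prev(32) | reversed so far: 49 -> 32 -> 39
Step 4: curr=36, set curr.next=prev(49) | reversed so far: 36 -> 49 -> 32 -> 39
Step 5: curr=32, set curr.next=prev(36) | reversed so far: 32 -> 36 -> 49 -> 32 -> 39
Step 6: curr=29, set curr.next=prev(32) | reversed so far: 29 -> 32 -> 36 -> 49 -> 32 -> 39

29 -> 32 -> 36 -> 49 -> 32 -> 39 -> None


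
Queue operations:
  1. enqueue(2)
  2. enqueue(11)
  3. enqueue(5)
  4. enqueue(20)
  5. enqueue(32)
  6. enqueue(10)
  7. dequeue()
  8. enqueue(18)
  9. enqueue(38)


enqueue(2) -> [2]
enqueue(11) -> [2, 11]
enqueue(5) -> [2, 11, 5]
enqueue(20) -> [2, 11, 5, 20]
enqueue(32) -> [2, 11, 5, 20, 32]
enqueue(10) -> [2, 11, 5, 20, 32, 10]
dequeue()->2, [11, 5, 20, 32, 10]
enqueue(18) -> [11, 5, 20, 32, 10, 18]
enqueue(38) -> [11, 5, 20, 32, 10, 18, 38]

Final queue: [11, 5, 20, 32, 10, 18, 38]


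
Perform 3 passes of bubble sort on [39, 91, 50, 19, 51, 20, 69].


Initial: [39, 91, 50, 19, 51, 20, 69]
Pass 1: [39, 50, 19, 51, 20, 69, 91] (5 swaps)
Pass 2: [39, 19, 50, 20, 51, 69, 91] (2 swaps)
Pass 3: [19, 39, 20, 50, 51, 69, 91] (2 swaps)

After 3 passes: [19, 39, 20, 50, 51, 69, 91]


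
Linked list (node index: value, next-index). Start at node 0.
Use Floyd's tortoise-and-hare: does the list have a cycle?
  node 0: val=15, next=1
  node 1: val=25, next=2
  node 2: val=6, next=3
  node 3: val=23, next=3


Floyd's tortoise (slow, +1) and hare (fast, +2):
  init: slow=0, fast=0
  step 1: slow=1, fast=2
  step 2: slow=2, fast=3
  step 3: slow=3, fast=3
  slow == fast at node 3: cycle detected

Cycle: yes


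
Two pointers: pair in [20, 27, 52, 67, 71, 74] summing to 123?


lo=0(20)+hi=5(74)=94
lo=1(27)+hi=5(74)=101
lo=2(52)+hi=5(74)=126
lo=2(52)+hi=4(71)=123

Yes: 52+71=123


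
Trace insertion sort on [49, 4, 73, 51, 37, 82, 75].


Initial: [49, 4, 73, 51, 37, 82, 75]
Insert 4: [4, 49, 73, 51, 37, 82, 75]
Insert 73: [4, 49, 73, 51, 37, 82, 75]
Insert 51: [4, 49, 51, 73, 37, 82, 75]
Insert 37: [4, 37, 49, 51, 73, 82, 75]
Insert 82: [4, 37, 49, 51, 73, 82, 75]
Insert 75: [4, 37, 49, 51, 73, 75, 82]

Sorted: [4, 37, 49, 51, 73, 75, 82]


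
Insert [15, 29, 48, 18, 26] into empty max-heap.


Insert 15: [15]
Insert 29: [29, 15]
Insert 48: [48, 15, 29]
Insert 18: [48, 18, 29, 15]
Insert 26: [48, 26, 29, 15, 18]

Final heap: [48, 26, 29, 15, 18]


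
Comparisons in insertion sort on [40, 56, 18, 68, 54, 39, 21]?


Algorithm: insertion sort
Input: [40, 56, 18, 68, 54, 39, 21]
Sorted: [18, 21, 39, 40, 54, 56, 68]

18


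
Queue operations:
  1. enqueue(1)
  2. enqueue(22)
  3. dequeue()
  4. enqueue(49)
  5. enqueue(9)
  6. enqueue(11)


enqueue(1) -> [1]
enqueue(22) -> [1, 22]
dequeue()->1, [22]
enqueue(49) -> [22, 49]
enqueue(9) -> [22, 49, 9]
enqueue(11) -> [22, 49, 9, 11]

Final queue: [22, 49, 9, 11]


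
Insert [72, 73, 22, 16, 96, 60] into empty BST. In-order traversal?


Insert 72: root
Insert 73: R from 72
Insert 22: L from 72
Insert 16: L from 72 -> L from 22
Insert 96: R from 72 -> R from 73
Insert 60: L from 72 -> R from 22

In-order: [16, 22, 60, 72, 73, 96]


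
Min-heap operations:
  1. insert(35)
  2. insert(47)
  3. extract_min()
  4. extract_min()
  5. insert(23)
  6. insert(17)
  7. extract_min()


insert(35) -> [35]
insert(47) -> [35, 47]
extract_min()->35, [47]
extract_min()->47, []
insert(23) -> [23]
insert(17) -> [17, 23]
extract_min()->17, [23]

Final heap: [23]


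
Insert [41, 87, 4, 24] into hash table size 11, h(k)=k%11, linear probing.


Insert 41: h=8 -> slot 8
Insert 87: h=10 -> slot 10
Insert 4: h=4 -> slot 4
Insert 24: h=2 -> slot 2

Table: [None, None, 24, None, 4, None, None, None, 41, None, 87]


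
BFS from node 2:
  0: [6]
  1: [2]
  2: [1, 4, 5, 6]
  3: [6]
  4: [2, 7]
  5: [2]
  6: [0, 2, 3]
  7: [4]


Visit 2, enqueue [1, 4, 5, 6]
Visit 1, enqueue []
Visit 4, enqueue [7]
Visit 5, enqueue []
Visit 6, enqueue [0, 3]
Visit 7, enqueue []
Visit 0, enqueue []
Visit 3, enqueue []

BFS order: [2, 1, 4, 5, 6, 7, 0, 3]


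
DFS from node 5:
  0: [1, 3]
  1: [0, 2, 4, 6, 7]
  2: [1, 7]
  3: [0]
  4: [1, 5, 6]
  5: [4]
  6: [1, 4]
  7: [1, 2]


Visit 5, push [4]
Visit 4, push [6, 1]
Visit 1, push [7, 6, 2, 0]
Visit 0, push [3]
Visit 3, push []
Visit 2, push [7]
Visit 7, push []
Visit 6, push []

DFS order: [5, 4, 1, 0, 3, 2, 7, 6]


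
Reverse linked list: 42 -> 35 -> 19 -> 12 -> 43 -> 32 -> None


Step 1: curr=42, set curr.next=prev(None) | reversed so far: 42
Step 2: curr=35, set curr.next=prev(42) | reversed so far: 35 -> 42
Step 3: curr=19, set curr.next=prev(35) | reversed so far: 19 -> 35 -> 42
Step 4: curr=12, set curr.next=prev(19) | reversed so far: 12 -> 19 -> 35 -> 42
Step 5: curr=43, set curr.next=prev(12) | reversed so far: 43 -> 12 -> 19 -> 35 -> 42
Step 6: curr=32, set curr.next=prev(43) | reversed so far: 32 -> 43 -> 12 -> 19 -> 35 -> 42

32 -> 43 -> 12 -> 19 -> 35 -> 42 -> None


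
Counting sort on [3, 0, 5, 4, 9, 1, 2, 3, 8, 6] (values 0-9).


Input: [3, 0, 5, 4, 9, 1, 2, 3, 8, 6]
Counts: [1, 1, 1, 2, 1, 1, 1, 0, 1, 1]

Sorted: [0, 1, 2, 3, 3, 4, 5, 6, 8, 9]


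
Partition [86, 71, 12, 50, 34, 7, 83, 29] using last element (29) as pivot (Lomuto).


Pivot: 29
  12 <= 29: swap -> [12, 71, 86, 50, 34, 7, 83, 29]
  7 <= 29: swap -> [12, 7, 86, 50, 34, 71, 83, 29]
Place pivot at 2: [12, 7, 29, 50, 34, 71, 83, 86]

Partitioned: [12, 7, 29, 50, 34, 71, 83, 86]


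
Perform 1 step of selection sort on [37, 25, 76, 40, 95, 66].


Initial: [37, 25, 76, 40, 95, 66]
Step 1: min=25 at 1
  Swap: [25, 37, 76, 40, 95, 66]

After 1 step: [25, 37, 76, 40, 95, 66]


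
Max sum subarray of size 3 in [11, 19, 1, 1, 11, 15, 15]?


[0:3]: 31
[1:4]: 21
[2:5]: 13
[3:6]: 27
[4:7]: 41

Max: 41 at [4:7]


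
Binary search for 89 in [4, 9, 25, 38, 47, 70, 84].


Step 1: lo=0, hi=6, mid=3, val=38
Step 2: lo=4, hi=6, mid=5, val=70
Step 3: lo=6, hi=6, mid=6, val=84

Not found


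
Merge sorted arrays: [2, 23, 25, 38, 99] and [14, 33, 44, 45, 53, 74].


Take 2 from A
Take 14 from B
Take 23 from A
Take 25 from A
Take 33 from B
Take 38 from A
Take 44 from B
Take 45 from B
Take 53 from B
Take 74 from B

Merged: [2, 14, 23, 25, 33, 38, 44, 45, 53, 74, 99]


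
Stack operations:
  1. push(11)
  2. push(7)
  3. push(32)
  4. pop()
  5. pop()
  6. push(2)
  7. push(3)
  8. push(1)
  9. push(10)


push(11) -> [11]
push(7) -> [11, 7]
push(32) -> [11, 7, 32]
pop()->32, [11, 7]
pop()->7, [11]
push(2) -> [11, 2]
push(3) -> [11, 2, 3]
push(1) -> [11, 2, 3, 1]
push(10) -> [11, 2, 3, 1, 10]

Final stack: [11, 2, 3, 1, 10]


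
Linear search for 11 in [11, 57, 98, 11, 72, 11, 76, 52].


i=0: 11==11 found!

Found at 0, 1 comps


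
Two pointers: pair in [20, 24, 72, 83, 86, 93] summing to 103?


lo=0(20)+hi=5(93)=113
lo=0(20)+hi=4(86)=106
lo=0(20)+hi=3(83)=103

Yes: 20+83=103


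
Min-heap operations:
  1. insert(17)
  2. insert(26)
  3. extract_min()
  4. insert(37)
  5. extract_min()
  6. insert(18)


insert(17) -> [17]
insert(26) -> [17, 26]
extract_min()->17, [26]
insert(37) -> [26, 37]
extract_min()->26, [37]
insert(18) -> [18, 37]

Final heap: [18, 37]


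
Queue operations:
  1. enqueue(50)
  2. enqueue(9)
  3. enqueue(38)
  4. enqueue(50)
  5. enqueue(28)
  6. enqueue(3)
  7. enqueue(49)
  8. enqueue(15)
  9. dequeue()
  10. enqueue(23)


enqueue(50) -> [50]
enqueue(9) -> [50, 9]
enqueue(38) -> [50, 9, 38]
enqueue(50) -> [50, 9, 38, 50]
enqueue(28) -> [50, 9, 38, 50, 28]
enqueue(3) -> [50, 9, 38, 50, 28, 3]
enqueue(49) -> [50, 9, 38, 50, 28, 3, 49]
enqueue(15) -> [50, 9, 38, 50, 28, 3, 49, 15]
dequeue()->50, [9, 38, 50, 28, 3, 49, 15]
enqueue(23) -> [9, 38, 50, 28, 3, 49, 15, 23]

Final queue: [9, 38, 50, 28, 3, 49, 15, 23]


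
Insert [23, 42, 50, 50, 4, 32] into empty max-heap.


Insert 23: [23]
Insert 42: [42, 23]
Insert 50: [50, 23, 42]
Insert 50: [50, 50, 42, 23]
Insert 4: [50, 50, 42, 23, 4]
Insert 32: [50, 50, 42, 23, 4, 32]

Final heap: [50, 50, 42, 23, 4, 32]


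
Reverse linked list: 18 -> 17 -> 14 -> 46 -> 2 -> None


Step 1: curr=18, set curr.next=prev(None) | reversed so far: 18
Step 2: curr=17, set curr.next=prev(18) | reversed so far: 17 -> 18
Step 3: curr=14, set curr.next=prev(17) | reversed so far: 14 -> 17 -> 18
Step 4: curr=46, set curr.next=prev(14) | reversed so far: 46 -> 14 -> 17 -> 18
Step 5: curr=2, set curr.next=prev(46) | reversed so far: 2 -> 46 -> 14 -> 17 -> 18

2 -> 46 -> 14 -> 17 -> 18 -> None


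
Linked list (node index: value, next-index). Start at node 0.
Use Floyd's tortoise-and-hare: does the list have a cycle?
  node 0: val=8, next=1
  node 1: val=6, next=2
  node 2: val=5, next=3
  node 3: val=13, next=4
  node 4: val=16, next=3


Floyd's tortoise (slow, +1) and hare (fast, +2):
  init: slow=0, fast=0
  step 1: slow=1, fast=2
  step 2: slow=2, fast=4
  step 3: slow=3, fast=4
  step 4: slow=4, fast=4
  slow == fast at node 4: cycle detected

Cycle: yes


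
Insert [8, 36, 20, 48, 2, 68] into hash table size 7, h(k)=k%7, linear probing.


Insert 8: h=1 -> slot 1
Insert 36: h=1, 1 probes -> slot 2
Insert 20: h=6 -> slot 6
Insert 48: h=6, 1 probes -> slot 0
Insert 2: h=2, 1 probes -> slot 3
Insert 68: h=5 -> slot 5

Table: [48, 8, 36, 2, None, 68, 20]


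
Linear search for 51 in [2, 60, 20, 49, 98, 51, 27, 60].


i=0: 2!=51
i=1: 60!=51
i=2: 20!=51
i=3: 49!=51
i=4: 98!=51
i=5: 51==51 found!

Found at 5, 6 comps


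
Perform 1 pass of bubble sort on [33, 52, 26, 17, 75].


Initial: [33, 52, 26, 17, 75]
Pass 1: [33, 26, 17, 52, 75] (2 swaps)

After 1 pass: [33, 26, 17, 52, 75]


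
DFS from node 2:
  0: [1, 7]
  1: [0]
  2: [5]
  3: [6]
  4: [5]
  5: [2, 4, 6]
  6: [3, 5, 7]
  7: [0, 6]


Visit 2, push [5]
Visit 5, push [6, 4]
Visit 4, push []
Visit 6, push [7, 3]
Visit 3, push []
Visit 7, push [0]
Visit 0, push [1]
Visit 1, push []

DFS order: [2, 5, 4, 6, 3, 7, 0, 1]


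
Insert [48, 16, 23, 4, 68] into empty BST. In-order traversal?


Insert 48: root
Insert 16: L from 48
Insert 23: L from 48 -> R from 16
Insert 4: L from 48 -> L from 16
Insert 68: R from 48

In-order: [4, 16, 23, 48, 68]


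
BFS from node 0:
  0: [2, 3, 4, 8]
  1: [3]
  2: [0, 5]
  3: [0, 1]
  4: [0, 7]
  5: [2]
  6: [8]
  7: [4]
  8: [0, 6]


Visit 0, enqueue [2, 3, 4, 8]
Visit 2, enqueue [5]
Visit 3, enqueue [1]
Visit 4, enqueue [7]
Visit 8, enqueue [6]
Visit 5, enqueue []
Visit 1, enqueue []
Visit 7, enqueue []
Visit 6, enqueue []

BFS order: [0, 2, 3, 4, 8, 5, 1, 7, 6]


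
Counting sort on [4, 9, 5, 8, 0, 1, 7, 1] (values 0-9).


Input: [4, 9, 5, 8, 0, 1, 7, 1]
Counts: [1, 2, 0, 0, 1, 1, 0, 1, 1, 1]

Sorted: [0, 1, 1, 4, 5, 7, 8, 9]


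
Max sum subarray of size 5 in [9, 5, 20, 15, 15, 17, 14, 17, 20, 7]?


[0:5]: 64
[1:6]: 72
[2:7]: 81
[3:8]: 78
[4:9]: 83
[5:10]: 75

Max: 83 at [4:9]


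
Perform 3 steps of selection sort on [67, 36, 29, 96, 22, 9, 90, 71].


Initial: [67, 36, 29, 96, 22, 9, 90, 71]
Step 1: min=9 at 5
  Swap: [9, 36, 29, 96, 22, 67, 90, 71]
Step 2: min=22 at 4
  Swap: [9, 22, 29, 96, 36, 67, 90, 71]
Step 3: min=29 at 2
  Swap: [9, 22, 29, 96, 36, 67, 90, 71]

After 3 steps: [9, 22, 29, 96, 36, 67, 90, 71]


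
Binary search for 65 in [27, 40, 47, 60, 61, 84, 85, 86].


Step 1: lo=0, hi=7, mid=3, val=60
Step 2: lo=4, hi=7, mid=5, val=84
Step 3: lo=4, hi=4, mid=4, val=61

Not found


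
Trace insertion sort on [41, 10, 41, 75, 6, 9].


Initial: [41, 10, 41, 75, 6, 9]
Insert 10: [10, 41, 41, 75, 6, 9]
Insert 41: [10, 41, 41, 75, 6, 9]
Insert 75: [10, 41, 41, 75, 6, 9]
Insert 6: [6, 10, 41, 41, 75, 9]
Insert 9: [6, 9, 10, 41, 41, 75]

Sorted: [6, 9, 10, 41, 41, 75]


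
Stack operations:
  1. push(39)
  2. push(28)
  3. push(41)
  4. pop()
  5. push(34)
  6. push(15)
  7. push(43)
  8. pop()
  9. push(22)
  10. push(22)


push(39) -> [39]
push(28) -> [39, 28]
push(41) -> [39, 28, 41]
pop()->41, [39, 28]
push(34) -> [39, 28, 34]
push(15) -> [39, 28, 34, 15]
push(43) -> [39, 28, 34, 15, 43]
pop()->43, [39, 28, 34, 15]
push(22) -> [39, 28, 34, 15, 22]
push(22) -> [39, 28, 34, 15, 22, 22]

Final stack: [39, 28, 34, 15, 22, 22]


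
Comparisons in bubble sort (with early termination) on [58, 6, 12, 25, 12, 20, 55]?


Algorithm: bubble sort (with early termination)
Input: [58, 6, 12, 25, 12, 20, 55]
Sorted: [6, 12, 12, 20, 25, 55, 58]

15


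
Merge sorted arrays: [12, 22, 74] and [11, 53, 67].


Take 11 from B
Take 12 from A
Take 22 from A
Take 53 from B
Take 67 from B

Merged: [11, 12, 22, 53, 67, 74]


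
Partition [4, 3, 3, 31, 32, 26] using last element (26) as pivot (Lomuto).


Pivot: 26
  4 <= 26: advance i (no swap)
  3 <= 26: advance i (no swap)
  3 <= 26: advance i (no swap)
Place pivot at 3: [4, 3, 3, 26, 32, 31]

Partitioned: [4, 3, 3, 26, 32, 31]


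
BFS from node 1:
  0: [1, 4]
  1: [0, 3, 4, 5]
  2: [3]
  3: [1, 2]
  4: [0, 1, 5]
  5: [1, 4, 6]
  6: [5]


Visit 1, enqueue [0, 3, 4, 5]
Visit 0, enqueue []
Visit 3, enqueue [2]
Visit 4, enqueue []
Visit 5, enqueue [6]
Visit 2, enqueue []
Visit 6, enqueue []

BFS order: [1, 0, 3, 4, 5, 2, 6]


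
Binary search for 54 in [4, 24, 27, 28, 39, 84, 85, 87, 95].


Step 1: lo=0, hi=8, mid=4, val=39
Step 2: lo=5, hi=8, mid=6, val=85
Step 3: lo=5, hi=5, mid=5, val=84

Not found


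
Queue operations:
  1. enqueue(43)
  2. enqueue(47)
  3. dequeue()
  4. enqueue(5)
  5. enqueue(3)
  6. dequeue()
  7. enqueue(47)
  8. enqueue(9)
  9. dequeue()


enqueue(43) -> [43]
enqueue(47) -> [43, 47]
dequeue()->43, [47]
enqueue(5) -> [47, 5]
enqueue(3) -> [47, 5, 3]
dequeue()->47, [5, 3]
enqueue(47) -> [5, 3, 47]
enqueue(9) -> [5, 3, 47, 9]
dequeue()->5, [3, 47, 9]

Final queue: [3, 47, 9]


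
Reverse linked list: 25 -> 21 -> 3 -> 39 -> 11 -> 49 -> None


Step 1: curr=25, set curr.next=prev(None) | reversed so far: 25
Step 2: curr=21, set curr.next=prev(25) | reversed so far: 21 -> 25
Step 3: curr=3, set curr.next=prev(21) | reversed so far: 3 -> 21 -> 25
Step 4: curr=39, set curr.next=prev(3) | reversed so far: 39 -> 3 -> 21 -> 25
Step 5: curr=11, set curr.next=prev(39) | reversed so far: 11 -> 39 -> 3 -> 21 -> 25
Step 6: curr=49, set curr.next=prev(11) | reversed so far: 49 -> 11 -> 39 -> 3 -> 21 -> 25

49 -> 11 -> 39 -> 3 -> 21 -> 25 -> None


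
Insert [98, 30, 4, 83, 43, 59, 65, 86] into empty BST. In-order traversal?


Insert 98: root
Insert 30: L from 98
Insert 4: L from 98 -> L from 30
Insert 83: L from 98 -> R from 30
Insert 43: L from 98 -> R from 30 -> L from 83
Insert 59: L from 98 -> R from 30 -> L from 83 -> R from 43
Insert 65: L from 98 -> R from 30 -> L from 83 -> R from 43 -> R from 59
Insert 86: L from 98 -> R from 30 -> R from 83

In-order: [4, 30, 43, 59, 65, 83, 86, 98]


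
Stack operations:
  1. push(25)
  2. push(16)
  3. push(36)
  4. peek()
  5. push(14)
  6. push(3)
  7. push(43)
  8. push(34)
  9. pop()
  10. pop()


push(25) -> [25]
push(16) -> [25, 16]
push(36) -> [25, 16, 36]
peek()->36
push(14) -> [25, 16, 36, 14]
push(3) -> [25, 16, 36, 14, 3]
push(43) -> [25, 16, 36, 14, 3, 43]
push(34) -> [25, 16, 36, 14, 3, 43, 34]
pop()->34, [25, 16, 36, 14, 3, 43]
pop()->43, [25, 16, 36, 14, 3]

Final stack: [25, 16, 36, 14, 3]


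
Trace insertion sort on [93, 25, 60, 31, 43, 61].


Initial: [93, 25, 60, 31, 43, 61]
Insert 25: [25, 93, 60, 31, 43, 61]
Insert 60: [25, 60, 93, 31, 43, 61]
Insert 31: [25, 31, 60, 93, 43, 61]
Insert 43: [25, 31, 43, 60, 93, 61]
Insert 61: [25, 31, 43, 60, 61, 93]

Sorted: [25, 31, 43, 60, 61, 93]


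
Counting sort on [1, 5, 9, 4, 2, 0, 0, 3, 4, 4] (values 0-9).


Input: [1, 5, 9, 4, 2, 0, 0, 3, 4, 4]
Counts: [2, 1, 1, 1, 3, 1, 0, 0, 0, 1]

Sorted: [0, 0, 1, 2, 3, 4, 4, 4, 5, 9]


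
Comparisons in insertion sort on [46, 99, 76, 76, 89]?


Algorithm: insertion sort
Input: [46, 99, 76, 76, 89]
Sorted: [46, 76, 76, 89, 99]

7


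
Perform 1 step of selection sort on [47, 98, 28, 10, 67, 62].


Initial: [47, 98, 28, 10, 67, 62]
Step 1: min=10 at 3
  Swap: [10, 98, 28, 47, 67, 62]

After 1 step: [10, 98, 28, 47, 67, 62]


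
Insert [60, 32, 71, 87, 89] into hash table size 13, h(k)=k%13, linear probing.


Insert 60: h=8 -> slot 8
Insert 32: h=6 -> slot 6
Insert 71: h=6, 1 probes -> slot 7
Insert 87: h=9 -> slot 9
Insert 89: h=11 -> slot 11

Table: [None, None, None, None, None, None, 32, 71, 60, 87, None, 89, None]


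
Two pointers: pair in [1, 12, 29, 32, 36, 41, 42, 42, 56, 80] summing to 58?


lo=0(1)+hi=9(80)=81
lo=0(1)+hi=8(56)=57
lo=1(12)+hi=8(56)=68
lo=1(12)+hi=7(42)=54
lo=2(29)+hi=7(42)=71
lo=2(29)+hi=6(42)=71
lo=2(29)+hi=5(41)=70
lo=2(29)+hi=4(36)=65
lo=2(29)+hi=3(32)=61

No pair found


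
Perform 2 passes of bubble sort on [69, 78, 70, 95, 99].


Initial: [69, 78, 70, 95, 99]
Pass 1: [69, 70, 78, 95, 99] (1 swaps)
Pass 2: [69, 70, 78, 95, 99] (0 swaps)

After 2 passes: [69, 70, 78, 95, 99]


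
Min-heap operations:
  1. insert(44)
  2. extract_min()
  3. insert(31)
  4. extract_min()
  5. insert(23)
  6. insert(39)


insert(44) -> [44]
extract_min()->44, []
insert(31) -> [31]
extract_min()->31, []
insert(23) -> [23]
insert(39) -> [23, 39]

Final heap: [23, 39]


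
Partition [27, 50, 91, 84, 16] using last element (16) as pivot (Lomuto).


Pivot: 16
Place pivot at 0: [16, 50, 91, 84, 27]

Partitioned: [16, 50, 91, 84, 27]


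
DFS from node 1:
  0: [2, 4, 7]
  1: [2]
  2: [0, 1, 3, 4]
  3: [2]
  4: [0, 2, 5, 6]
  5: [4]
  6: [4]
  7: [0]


Visit 1, push [2]
Visit 2, push [4, 3, 0]
Visit 0, push [7, 4]
Visit 4, push [6, 5]
Visit 5, push []
Visit 6, push []
Visit 7, push []
Visit 3, push []

DFS order: [1, 2, 0, 4, 5, 6, 7, 3]


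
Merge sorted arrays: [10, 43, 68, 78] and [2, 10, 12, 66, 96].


Take 2 from B
Take 10 from A
Take 10 from B
Take 12 from B
Take 43 from A
Take 66 from B
Take 68 from A
Take 78 from A

Merged: [2, 10, 10, 12, 43, 66, 68, 78, 96]


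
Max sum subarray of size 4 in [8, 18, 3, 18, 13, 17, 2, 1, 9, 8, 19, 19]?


[0:4]: 47
[1:5]: 52
[2:6]: 51
[3:7]: 50
[4:8]: 33
[5:9]: 29
[6:10]: 20
[7:11]: 37
[8:12]: 55

Max: 55 at [8:12]


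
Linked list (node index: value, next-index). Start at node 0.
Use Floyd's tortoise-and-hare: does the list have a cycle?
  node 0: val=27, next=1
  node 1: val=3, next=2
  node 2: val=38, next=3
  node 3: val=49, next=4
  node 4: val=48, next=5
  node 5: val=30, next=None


Floyd's tortoise (slow, +1) and hare (fast, +2):
  init: slow=0, fast=0
  step 1: slow=1, fast=2
  step 2: slow=2, fast=4
  step 3: fast 4->5->None, no cycle

Cycle: no


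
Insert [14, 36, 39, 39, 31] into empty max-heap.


Insert 14: [14]
Insert 36: [36, 14]
Insert 39: [39, 14, 36]
Insert 39: [39, 39, 36, 14]
Insert 31: [39, 39, 36, 14, 31]

Final heap: [39, 39, 36, 14, 31]


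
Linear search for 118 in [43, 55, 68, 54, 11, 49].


i=0: 43!=118
i=1: 55!=118
i=2: 68!=118
i=3: 54!=118
i=4: 11!=118
i=5: 49!=118

Not found, 6 comps


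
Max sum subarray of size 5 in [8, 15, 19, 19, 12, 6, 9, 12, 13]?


[0:5]: 73
[1:6]: 71
[2:7]: 65
[3:8]: 58
[4:9]: 52

Max: 73 at [0:5]


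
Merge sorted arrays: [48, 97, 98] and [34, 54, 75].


Take 34 from B
Take 48 from A
Take 54 from B
Take 75 from B

Merged: [34, 48, 54, 75, 97, 98]


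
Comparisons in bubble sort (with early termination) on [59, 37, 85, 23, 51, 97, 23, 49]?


Algorithm: bubble sort (with early termination)
Input: [59, 37, 85, 23, 51, 97, 23, 49]
Sorted: [23, 23, 37, 49, 51, 59, 85, 97]

27


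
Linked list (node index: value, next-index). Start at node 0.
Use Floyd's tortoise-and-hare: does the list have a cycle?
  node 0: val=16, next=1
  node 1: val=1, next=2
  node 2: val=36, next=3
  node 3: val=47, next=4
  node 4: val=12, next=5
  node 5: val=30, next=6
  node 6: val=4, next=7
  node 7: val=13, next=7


Floyd's tortoise (slow, +1) and hare (fast, +2):
  init: slow=0, fast=0
  step 1: slow=1, fast=2
  step 2: slow=2, fast=4
  step 3: slow=3, fast=6
  step 4: slow=4, fast=7
  step 5: slow=5, fast=7
  step 6: slow=6, fast=7
  step 7: slow=7, fast=7
  slow == fast at node 7: cycle detected

Cycle: yes


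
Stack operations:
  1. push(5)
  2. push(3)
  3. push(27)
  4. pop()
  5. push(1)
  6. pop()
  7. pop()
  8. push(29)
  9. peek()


push(5) -> [5]
push(3) -> [5, 3]
push(27) -> [5, 3, 27]
pop()->27, [5, 3]
push(1) -> [5, 3, 1]
pop()->1, [5, 3]
pop()->3, [5]
push(29) -> [5, 29]
peek()->29

Final stack: [5, 29]


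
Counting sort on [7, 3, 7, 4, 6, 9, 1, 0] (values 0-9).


Input: [7, 3, 7, 4, 6, 9, 1, 0]
Counts: [1, 1, 0, 1, 1, 0, 1, 2, 0, 1]

Sorted: [0, 1, 3, 4, 6, 7, 7, 9]


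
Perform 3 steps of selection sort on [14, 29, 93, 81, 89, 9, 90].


Initial: [14, 29, 93, 81, 89, 9, 90]
Step 1: min=9 at 5
  Swap: [9, 29, 93, 81, 89, 14, 90]
Step 2: min=14 at 5
  Swap: [9, 14, 93, 81, 89, 29, 90]
Step 3: min=29 at 5
  Swap: [9, 14, 29, 81, 89, 93, 90]

After 3 steps: [9, 14, 29, 81, 89, 93, 90]


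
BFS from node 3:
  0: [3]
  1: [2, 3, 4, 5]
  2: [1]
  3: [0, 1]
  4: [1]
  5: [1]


Visit 3, enqueue [0, 1]
Visit 0, enqueue []
Visit 1, enqueue [2, 4, 5]
Visit 2, enqueue []
Visit 4, enqueue []
Visit 5, enqueue []

BFS order: [3, 0, 1, 2, 4, 5]


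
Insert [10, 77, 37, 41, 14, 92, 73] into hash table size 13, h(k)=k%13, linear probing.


Insert 10: h=10 -> slot 10
Insert 77: h=12 -> slot 12
Insert 37: h=11 -> slot 11
Insert 41: h=2 -> slot 2
Insert 14: h=1 -> slot 1
Insert 92: h=1, 2 probes -> slot 3
Insert 73: h=8 -> slot 8

Table: [None, 14, 41, 92, None, None, None, None, 73, None, 10, 37, 77]


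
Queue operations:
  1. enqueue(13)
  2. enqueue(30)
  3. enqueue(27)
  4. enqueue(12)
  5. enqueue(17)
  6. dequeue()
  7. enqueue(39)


enqueue(13) -> [13]
enqueue(30) -> [13, 30]
enqueue(27) -> [13, 30, 27]
enqueue(12) -> [13, 30, 27, 12]
enqueue(17) -> [13, 30, 27, 12, 17]
dequeue()->13, [30, 27, 12, 17]
enqueue(39) -> [30, 27, 12, 17, 39]

Final queue: [30, 27, 12, 17, 39]


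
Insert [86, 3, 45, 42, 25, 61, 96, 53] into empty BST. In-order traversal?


Insert 86: root
Insert 3: L from 86
Insert 45: L from 86 -> R from 3
Insert 42: L from 86 -> R from 3 -> L from 45
Insert 25: L from 86 -> R from 3 -> L from 45 -> L from 42
Insert 61: L from 86 -> R from 3 -> R from 45
Insert 96: R from 86
Insert 53: L from 86 -> R from 3 -> R from 45 -> L from 61

In-order: [3, 25, 42, 45, 53, 61, 86, 96]


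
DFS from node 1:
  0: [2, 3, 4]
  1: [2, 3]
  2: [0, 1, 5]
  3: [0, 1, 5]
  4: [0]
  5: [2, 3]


Visit 1, push [3, 2]
Visit 2, push [5, 0]
Visit 0, push [4, 3]
Visit 3, push [5]
Visit 5, push []
Visit 4, push []

DFS order: [1, 2, 0, 3, 5, 4]


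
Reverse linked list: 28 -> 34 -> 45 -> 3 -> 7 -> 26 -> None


Step 1: curr=28, set curr.next=prev(None) | reversed so far: 28
Step 2: curr=34, set curr.next=prev(28) | reversed so far: 34 -> 28
Step 3: curr=45, set curr.next=prev(34) | reversed so far: 45 -> 34 -> 28
Step 4: curr=3, set curr.next=prev(45) | reversed so far: 3 -> 45 -> 34 -> 28
Step 5: curr=7, set curr.next=prev(3) | reversed so far: 7 -> 3 -> 45 -> 34 -> 28
Step 6: curr=26, set curr.next=prev(7) | reversed so far: 26 -> 7 -> 3 -> 45 -> 34 -> 28

26 -> 7 -> 3 -> 45 -> 34 -> 28 -> None


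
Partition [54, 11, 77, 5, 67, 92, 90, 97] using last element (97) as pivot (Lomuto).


Pivot: 97
  54 <= 97: advance i (no swap)
  11 <= 97: advance i (no swap)
  77 <= 97: advance i (no swap)
  5 <= 97: advance i (no swap)
  67 <= 97: advance i (no swap)
  92 <= 97: advance i (no swap)
  90 <= 97: advance i (no swap)
Place pivot at 7: [54, 11, 77, 5, 67, 92, 90, 97]

Partitioned: [54, 11, 77, 5, 67, 92, 90, 97]


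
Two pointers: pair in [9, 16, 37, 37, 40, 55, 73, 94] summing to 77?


lo=0(9)+hi=7(94)=103
lo=0(9)+hi=6(73)=82
lo=0(9)+hi=5(55)=64
lo=1(16)+hi=5(55)=71
lo=2(37)+hi=5(55)=92
lo=2(37)+hi=4(40)=77

Yes: 37+40=77


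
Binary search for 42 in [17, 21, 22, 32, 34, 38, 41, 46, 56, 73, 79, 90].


Step 1: lo=0, hi=11, mid=5, val=38
Step 2: lo=6, hi=11, mid=8, val=56
Step 3: lo=6, hi=7, mid=6, val=41
Step 4: lo=7, hi=7, mid=7, val=46

Not found


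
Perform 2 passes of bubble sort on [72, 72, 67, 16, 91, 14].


Initial: [72, 72, 67, 16, 91, 14]
Pass 1: [72, 67, 16, 72, 14, 91] (3 swaps)
Pass 2: [67, 16, 72, 14, 72, 91] (3 swaps)

After 2 passes: [67, 16, 72, 14, 72, 91]


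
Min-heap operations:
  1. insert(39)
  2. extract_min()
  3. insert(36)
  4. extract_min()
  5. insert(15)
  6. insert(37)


insert(39) -> [39]
extract_min()->39, []
insert(36) -> [36]
extract_min()->36, []
insert(15) -> [15]
insert(37) -> [15, 37]

Final heap: [15, 37]


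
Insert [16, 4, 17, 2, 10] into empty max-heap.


Insert 16: [16]
Insert 4: [16, 4]
Insert 17: [17, 4, 16]
Insert 2: [17, 4, 16, 2]
Insert 10: [17, 10, 16, 2, 4]

Final heap: [17, 10, 16, 2, 4]


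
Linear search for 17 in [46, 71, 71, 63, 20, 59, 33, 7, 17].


i=0: 46!=17
i=1: 71!=17
i=2: 71!=17
i=3: 63!=17
i=4: 20!=17
i=5: 59!=17
i=6: 33!=17
i=7: 7!=17
i=8: 17==17 found!

Found at 8, 9 comps


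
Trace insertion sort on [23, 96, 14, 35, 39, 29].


Initial: [23, 96, 14, 35, 39, 29]
Insert 96: [23, 96, 14, 35, 39, 29]
Insert 14: [14, 23, 96, 35, 39, 29]
Insert 35: [14, 23, 35, 96, 39, 29]
Insert 39: [14, 23, 35, 39, 96, 29]
Insert 29: [14, 23, 29, 35, 39, 96]

Sorted: [14, 23, 29, 35, 39, 96]


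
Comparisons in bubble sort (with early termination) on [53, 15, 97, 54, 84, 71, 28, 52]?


Algorithm: bubble sort (with early termination)
Input: [53, 15, 97, 54, 84, 71, 28, 52]
Sorted: [15, 28, 52, 53, 54, 71, 84, 97]

27


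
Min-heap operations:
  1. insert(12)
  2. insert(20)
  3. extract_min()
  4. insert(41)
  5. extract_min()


insert(12) -> [12]
insert(20) -> [12, 20]
extract_min()->12, [20]
insert(41) -> [20, 41]
extract_min()->20, [41]

Final heap: [41]


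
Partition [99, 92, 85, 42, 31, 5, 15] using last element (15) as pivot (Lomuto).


Pivot: 15
  5 <= 15: swap -> [5, 92, 85, 42, 31, 99, 15]
Place pivot at 1: [5, 15, 85, 42, 31, 99, 92]

Partitioned: [5, 15, 85, 42, 31, 99, 92]


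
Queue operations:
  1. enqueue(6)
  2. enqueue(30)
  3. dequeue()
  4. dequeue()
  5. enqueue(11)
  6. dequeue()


enqueue(6) -> [6]
enqueue(30) -> [6, 30]
dequeue()->6, [30]
dequeue()->30, []
enqueue(11) -> [11]
dequeue()->11, []

Final queue: []


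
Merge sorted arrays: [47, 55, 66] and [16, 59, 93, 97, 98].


Take 16 from B
Take 47 from A
Take 55 from A
Take 59 from B
Take 66 from A

Merged: [16, 47, 55, 59, 66, 93, 97, 98]


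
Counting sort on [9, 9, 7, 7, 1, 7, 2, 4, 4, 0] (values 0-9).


Input: [9, 9, 7, 7, 1, 7, 2, 4, 4, 0]
Counts: [1, 1, 1, 0, 2, 0, 0, 3, 0, 2]

Sorted: [0, 1, 2, 4, 4, 7, 7, 7, 9, 9]


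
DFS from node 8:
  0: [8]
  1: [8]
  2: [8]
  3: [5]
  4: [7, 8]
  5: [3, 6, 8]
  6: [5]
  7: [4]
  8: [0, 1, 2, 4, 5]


Visit 8, push [5, 4, 2, 1, 0]
Visit 0, push []
Visit 1, push []
Visit 2, push []
Visit 4, push [7]
Visit 7, push []
Visit 5, push [6, 3]
Visit 3, push []
Visit 6, push []

DFS order: [8, 0, 1, 2, 4, 7, 5, 3, 6]


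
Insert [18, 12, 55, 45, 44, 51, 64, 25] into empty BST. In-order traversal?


Insert 18: root
Insert 12: L from 18
Insert 55: R from 18
Insert 45: R from 18 -> L from 55
Insert 44: R from 18 -> L from 55 -> L from 45
Insert 51: R from 18 -> L from 55 -> R from 45
Insert 64: R from 18 -> R from 55
Insert 25: R from 18 -> L from 55 -> L from 45 -> L from 44

In-order: [12, 18, 25, 44, 45, 51, 55, 64]


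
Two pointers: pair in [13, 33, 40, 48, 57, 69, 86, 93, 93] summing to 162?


lo=0(13)+hi=8(93)=106
lo=1(33)+hi=8(93)=126
lo=2(40)+hi=8(93)=133
lo=3(48)+hi=8(93)=141
lo=4(57)+hi=8(93)=150
lo=5(69)+hi=8(93)=162

Yes: 69+93=162


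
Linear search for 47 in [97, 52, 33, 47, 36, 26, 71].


i=0: 97!=47
i=1: 52!=47
i=2: 33!=47
i=3: 47==47 found!

Found at 3, 4 comps


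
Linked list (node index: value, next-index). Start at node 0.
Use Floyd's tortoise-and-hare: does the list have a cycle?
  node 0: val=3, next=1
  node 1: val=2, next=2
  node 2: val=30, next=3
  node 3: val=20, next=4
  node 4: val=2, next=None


Floyd's tortoise (slow, +1) and hare (fast, +2):
  init: slow=0, fast=0
  step 1: slow=1, fast=2
  step 2: slow=2, fast=4
  step 3: fast -> None, no cycle

Cycle: no


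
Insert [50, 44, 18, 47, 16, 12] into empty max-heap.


Insert 50: [50]
Insert 44: [50, 44]
Insert 18: [50, 44, 18]
Insert 47: [50, 47, 18, 44]
Insert 16: [50, 47, 18, 44, 16]
Insert 12: [50, 47, 18, 44, 16, 12]

Final heap: [50, 47, 18, 44, 16, 12]


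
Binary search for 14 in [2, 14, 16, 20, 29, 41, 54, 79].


Step 1: lo=0, hi=7, mid=3, val=20
Step 2: lo=0, hi=2, mid=1, val=14

Found at index 1


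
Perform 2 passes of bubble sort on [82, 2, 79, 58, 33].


Initial: [82, 2, 79, 58, 33]
Pass 1: [2, 79, 58, 33, 82] (4 swaps)
Pass 2: [2, 58, 33, 79, 82] (2 swaps)

After 2 passes: [2, 58, 33, 79, 82]
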